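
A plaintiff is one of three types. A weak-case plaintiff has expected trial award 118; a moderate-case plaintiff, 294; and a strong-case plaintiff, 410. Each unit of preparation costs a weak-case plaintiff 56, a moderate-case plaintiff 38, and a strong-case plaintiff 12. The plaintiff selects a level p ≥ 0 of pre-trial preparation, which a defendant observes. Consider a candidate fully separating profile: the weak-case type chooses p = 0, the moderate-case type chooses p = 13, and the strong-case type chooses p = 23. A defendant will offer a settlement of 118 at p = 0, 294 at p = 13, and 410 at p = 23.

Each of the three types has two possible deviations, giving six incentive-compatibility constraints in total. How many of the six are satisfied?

4

Strong-case (own payoff 410 − 12×23 = 134): to p=0 gives 118 → no gain ✓; to p=13 gives 294 − 12×13 = 138 → profitable ✗.
Moderate-case (own payoff 294 − 38×13 = -200): to p=0 gives 118 → profitable ✗; to p=23 gives 410 − 38×23 = -464 → no gain ✓.
Weak-case (own payoff 118): to p=13 gives 294 − 56×13 = -434 → no gain ✓; to p=23 gives 410 − 56×23 = -878 → no gain ✓.
4 of the 6 constraints hold; not an equilibrium.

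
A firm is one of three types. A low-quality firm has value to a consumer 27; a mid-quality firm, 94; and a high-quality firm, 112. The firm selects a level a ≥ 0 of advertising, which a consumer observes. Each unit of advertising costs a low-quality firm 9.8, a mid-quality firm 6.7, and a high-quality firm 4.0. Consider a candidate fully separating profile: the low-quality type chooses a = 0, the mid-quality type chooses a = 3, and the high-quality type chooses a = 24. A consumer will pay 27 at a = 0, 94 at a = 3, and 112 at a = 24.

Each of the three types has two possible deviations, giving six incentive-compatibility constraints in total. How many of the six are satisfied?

Mid-quality (own payoff 94 − 6.7×3 = 73.9): to a=0 gives 27 → no gain ✓; to a=24 gives 112 − 6.7×24 = -48.8 → no gain ✓.
Low-quality (own payoff 27): to a=3 gives 94 − 9.8×3 = 64.6 → profitable ✗; to a=24 gives 112 − 9.8×24 = -123.2 → no gain ✓.
High-quality (own payoff 112 − 4.0×24 = 16): to a=0 gives 27 → profitable ✗; to a=3 gives 94 − 4.0×3 = 82 → profitable ✗.
3 of the 6 constraints hold; not an equilibrium.

3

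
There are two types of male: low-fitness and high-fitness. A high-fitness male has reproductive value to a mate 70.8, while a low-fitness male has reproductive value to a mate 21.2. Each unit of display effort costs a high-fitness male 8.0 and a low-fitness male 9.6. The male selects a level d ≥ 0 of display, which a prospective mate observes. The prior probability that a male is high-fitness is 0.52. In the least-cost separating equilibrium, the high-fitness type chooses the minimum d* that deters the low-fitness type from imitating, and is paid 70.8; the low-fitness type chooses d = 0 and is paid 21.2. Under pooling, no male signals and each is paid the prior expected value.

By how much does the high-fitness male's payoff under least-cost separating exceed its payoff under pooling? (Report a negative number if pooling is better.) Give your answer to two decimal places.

Least-cost separating signal: d* solves 21.2 = 70.8 − 9.6·d*, so d* = (70.8 − 21.2)/9.6 ≈ 5.1667.
High-fitness type's separating payoff: 70.8 − 8.0 × d* = 70.8 − 8.0 × (70.8 − 21.2)/9.6 = 70.8 − 396.8/9.6 ≈ 29.4667.
Pooling payoff: 0.52 × 70.8 + 0.48 × 21.2 = 46.992.
Difference: 29.4667 − 46.992 = -17.5253, i.e. -17.53 to two decimal places.
The high-fitness type would prefer the pooling outcome.

-17.53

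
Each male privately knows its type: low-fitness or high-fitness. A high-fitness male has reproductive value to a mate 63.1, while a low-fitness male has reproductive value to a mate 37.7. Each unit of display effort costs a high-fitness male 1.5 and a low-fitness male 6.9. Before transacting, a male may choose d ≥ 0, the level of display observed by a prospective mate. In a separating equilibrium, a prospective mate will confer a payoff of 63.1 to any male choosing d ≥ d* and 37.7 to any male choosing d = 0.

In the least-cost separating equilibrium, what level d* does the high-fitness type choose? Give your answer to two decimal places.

A low-fitness male choosing d = 0 receives 37.7.
Imitating at d* instead would pay 63.1 at cost 6.9·d*, netting 63.1 − 6.9·d*.
Indifference: 37.7 = 63.1 − 6.9·d*, so d* = (63.1 − 37.7) / 6.9 ≈ 3.68.
At d* the low-fitness type's incentive constraint just binds; the high-fitness type strictly prefers d* since its per-unit cost is lower.

3.68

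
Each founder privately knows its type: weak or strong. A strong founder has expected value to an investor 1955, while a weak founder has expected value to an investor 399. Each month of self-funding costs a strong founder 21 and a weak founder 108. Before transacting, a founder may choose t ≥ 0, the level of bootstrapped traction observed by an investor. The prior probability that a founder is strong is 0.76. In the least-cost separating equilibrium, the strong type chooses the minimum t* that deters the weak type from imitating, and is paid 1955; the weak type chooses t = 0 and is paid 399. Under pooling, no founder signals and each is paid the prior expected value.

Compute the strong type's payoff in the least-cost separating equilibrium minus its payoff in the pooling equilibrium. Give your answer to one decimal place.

70.9

Least-cost separating signal: t* solves 399 = 1955 − 108·t*, so t* = (1955 − 399)/108 ≈ 14.4074.
Strong type's separating payoff: 1955 − 21 × t* = 1955 − 21 × (1955 − 399)/108 = 1955 − 32676/108 ≈ 1652.444.
Pooling payoff: 0.76 × 1955 + 0.24 × 399 = 1581.56.
Difference: 1652.444 − 1581.56 = 70.884, i.e. 70.9 to one decimal place.
The strong type prefers to separate.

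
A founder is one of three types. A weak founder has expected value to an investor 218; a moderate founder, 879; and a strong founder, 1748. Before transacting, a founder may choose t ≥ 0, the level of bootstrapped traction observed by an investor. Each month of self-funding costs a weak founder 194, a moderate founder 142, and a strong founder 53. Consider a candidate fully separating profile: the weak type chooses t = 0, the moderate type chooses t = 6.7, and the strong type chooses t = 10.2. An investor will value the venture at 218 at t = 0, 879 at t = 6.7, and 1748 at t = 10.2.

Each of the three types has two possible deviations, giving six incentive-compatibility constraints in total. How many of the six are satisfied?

4

Weak (own payoff 218): to t=6.7 gives 879 − 194×6.7 = -420.8 → no gain ✓; to t=10.2 gives 1748 − 194×10.2 = -230.8 → no gain ✓.
Moderate (own payoff 879 − 142×6.7 = -72.4): to t=0 gives 218 → profitable ✗; to t=10.2 gives 1748 − 142×10.2 = 299.6 → profitable ✗.
Strong (own payoff 1748 − 53×10.2 = 1207.4): to t=0 gives 218 → no gain ✓; to t=6.7 gives 879 − 53×6.7 = 523.9 → no gain ✓.
4 of the 6 constraints hold; not an equilibrium.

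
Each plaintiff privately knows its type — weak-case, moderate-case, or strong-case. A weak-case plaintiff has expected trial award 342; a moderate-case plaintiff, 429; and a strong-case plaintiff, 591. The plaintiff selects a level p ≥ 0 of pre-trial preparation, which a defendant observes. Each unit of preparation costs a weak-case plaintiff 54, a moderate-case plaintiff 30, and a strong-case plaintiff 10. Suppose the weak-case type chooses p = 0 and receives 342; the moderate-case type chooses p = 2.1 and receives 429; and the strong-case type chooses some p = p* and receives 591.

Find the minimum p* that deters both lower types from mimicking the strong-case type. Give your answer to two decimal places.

7.50

Moderate-case type (on-path payoff 429 − 30×2.1 = 366) won't mimic when 366 ≥ 591 − 30·p*, i.e. p* ≥ 7.50.
Weak-case type (on-path payoff 342) won't mimic when 342 ≥ 591 − 54·p*, i.e. p* ≥ 4.61.
Both must hold, so p* = max(4.61, 7.50) = 7.50. The moderate-case type's constraint binds.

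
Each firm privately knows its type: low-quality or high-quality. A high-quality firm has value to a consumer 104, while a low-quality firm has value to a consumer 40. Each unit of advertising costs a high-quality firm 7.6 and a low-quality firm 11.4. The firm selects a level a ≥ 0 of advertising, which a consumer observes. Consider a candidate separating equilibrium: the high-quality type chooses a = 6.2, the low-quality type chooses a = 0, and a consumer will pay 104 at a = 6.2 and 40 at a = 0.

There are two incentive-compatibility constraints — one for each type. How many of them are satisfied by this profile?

Low-quality type: stay at 0 → 40; mimic → 104 − 11.4 × 6.2 = 33.32. IC holds (40 ≥ 33.32).
High-quality type: signal → 104 − 7.6 × 6.2 = 56.88; deviate to 0 → 40. IC holds (56.88 ≥ 40).
2 of 2 constraints hold, so this is a separating equilibrium.

2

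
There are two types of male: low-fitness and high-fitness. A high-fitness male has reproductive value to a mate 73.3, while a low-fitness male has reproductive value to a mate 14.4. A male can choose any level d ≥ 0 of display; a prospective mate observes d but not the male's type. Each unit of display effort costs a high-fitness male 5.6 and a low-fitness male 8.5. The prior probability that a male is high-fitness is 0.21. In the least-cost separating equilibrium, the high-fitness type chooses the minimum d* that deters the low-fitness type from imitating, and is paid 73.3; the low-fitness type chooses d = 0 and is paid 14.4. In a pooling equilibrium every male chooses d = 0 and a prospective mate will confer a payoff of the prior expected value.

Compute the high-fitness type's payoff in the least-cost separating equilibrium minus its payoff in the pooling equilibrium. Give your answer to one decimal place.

7.7

Least-cost separating signal: d* solves 14.4 = 73.3 − 8.5·d*, so d* = (73.3 − 14.4)/8.5 ≈ 6.9294.
High-fitness type's separating payoff: 73.3 − 5.6 × d* = 73.3 − 5.6 × (73.3 − 14.4)/8.5 = 73.3 − 329.84/8.5 ≈ 34.495.
Pooling payoff: 0.21 × 73.3 + 0.79 × 14.4 = 26.769.
Difference: 34.495 − 26.769 = 7.726, i.e. 7.7 to one decimal place.
The high-fitness type prefers to separate.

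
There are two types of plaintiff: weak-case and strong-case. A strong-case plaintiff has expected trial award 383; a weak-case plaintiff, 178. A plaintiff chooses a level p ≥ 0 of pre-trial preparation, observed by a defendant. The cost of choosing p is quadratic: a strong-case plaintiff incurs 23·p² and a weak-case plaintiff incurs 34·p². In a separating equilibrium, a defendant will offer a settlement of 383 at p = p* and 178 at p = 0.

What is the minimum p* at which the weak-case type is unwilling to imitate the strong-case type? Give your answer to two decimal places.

2.46

The weak-case type at p = 0 receives 178; imitating at p* yields 383 − 34·p*².
Indifference: 178 = 383 − 34·p*², so p*² = (383 − 178) / 34 ≈ 6.0294.
p* = √6.0294 ≈ 2.46.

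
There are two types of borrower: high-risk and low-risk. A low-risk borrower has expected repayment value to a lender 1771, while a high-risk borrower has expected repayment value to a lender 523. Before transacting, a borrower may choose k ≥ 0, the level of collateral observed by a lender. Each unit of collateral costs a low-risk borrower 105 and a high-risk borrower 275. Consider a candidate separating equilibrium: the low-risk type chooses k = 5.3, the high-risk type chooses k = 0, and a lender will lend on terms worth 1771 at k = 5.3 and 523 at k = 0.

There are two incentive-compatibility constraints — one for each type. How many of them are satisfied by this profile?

2

Low-risk type: signal → 1771 − 105 × 5.3 = 1214.5; deviate to 0 → 523. IC holds (1214.5 ≥ 523).
High-risk type: stay at 0 → 523; mimic → 1771 − 275 × 5.3 = 313.5. IC holds (523 ≥ 313.5).
2 of 2 constraints hold, so this is a separating equilibrium.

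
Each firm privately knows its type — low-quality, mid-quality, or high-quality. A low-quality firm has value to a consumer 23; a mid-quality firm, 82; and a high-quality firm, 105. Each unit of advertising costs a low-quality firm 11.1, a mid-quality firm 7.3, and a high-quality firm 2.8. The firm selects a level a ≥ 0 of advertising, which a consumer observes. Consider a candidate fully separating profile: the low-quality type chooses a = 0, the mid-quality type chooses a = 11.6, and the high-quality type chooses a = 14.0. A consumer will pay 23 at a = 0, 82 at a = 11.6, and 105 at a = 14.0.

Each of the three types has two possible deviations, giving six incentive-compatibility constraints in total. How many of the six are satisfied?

4

Low-quality (own payoff 23): to a=11.6 gives 82 − 11.1×11.6 = -46.76 → no gain ✓; to a=14.0 gives 105 − 11.1×14.0 = -50.4 → no gain ✓.
Mid-quality (own payoff 82 − 7.3×11.6 = -2.68): to a=0 gives 23 → profitable ✗; to a=14.0 gives 105 − 7.3×14.0 = 2.8 → profitable ✗.
High-quality (own payoff 105 − 2.8×14.0 = 65.8): to a=0 gives 23 → no gain ✓; to a=11.6 gives 82 − 2.8×11.6 = 49.52 → no gain ✓.
4 of the 6 constraints hold; not an equilibrium.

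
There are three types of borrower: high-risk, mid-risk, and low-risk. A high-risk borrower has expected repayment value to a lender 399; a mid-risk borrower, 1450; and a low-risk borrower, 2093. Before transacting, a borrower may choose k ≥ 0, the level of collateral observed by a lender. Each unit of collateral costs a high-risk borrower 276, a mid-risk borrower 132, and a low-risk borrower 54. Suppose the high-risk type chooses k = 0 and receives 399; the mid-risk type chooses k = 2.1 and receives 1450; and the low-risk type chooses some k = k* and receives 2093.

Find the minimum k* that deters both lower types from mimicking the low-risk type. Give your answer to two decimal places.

6.97

High-risk type (on-path payoff 399) won't mimic when 399 ≥ 2093 − 276·k*, i.e. k* ≥ 6.14.
Mid-risk type (on-path payoff 1450 − 132×2.1 = 1172.8) won't mimic when 1172.8 ≥ 2093 − 132·k*, i.e. k* ≥ 6.97.
Both must hold, so k* = max(6.14, 6.97) = 6.97. The mid-risk type's constraint binds.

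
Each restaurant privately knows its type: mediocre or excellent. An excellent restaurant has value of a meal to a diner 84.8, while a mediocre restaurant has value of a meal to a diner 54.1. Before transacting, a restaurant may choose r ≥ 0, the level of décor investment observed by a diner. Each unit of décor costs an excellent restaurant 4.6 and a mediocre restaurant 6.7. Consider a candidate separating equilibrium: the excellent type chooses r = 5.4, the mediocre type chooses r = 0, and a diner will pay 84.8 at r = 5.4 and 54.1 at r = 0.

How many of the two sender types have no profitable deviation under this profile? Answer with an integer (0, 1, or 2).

2

Excellent type: signal → 84.8 − 4.6 × 5.4 = 59.96; deviate to 0 → 54.1. IC holds (59.96 ≥ 54.1).
Mediocre type: stay at 0 → 54.1; mimic → 84.8 − 6.7 × 5.4 = 48.62. IC holds (54.1 ≥ 48.62).
2 of 2 constraints hold, so this is a separating equilibrium.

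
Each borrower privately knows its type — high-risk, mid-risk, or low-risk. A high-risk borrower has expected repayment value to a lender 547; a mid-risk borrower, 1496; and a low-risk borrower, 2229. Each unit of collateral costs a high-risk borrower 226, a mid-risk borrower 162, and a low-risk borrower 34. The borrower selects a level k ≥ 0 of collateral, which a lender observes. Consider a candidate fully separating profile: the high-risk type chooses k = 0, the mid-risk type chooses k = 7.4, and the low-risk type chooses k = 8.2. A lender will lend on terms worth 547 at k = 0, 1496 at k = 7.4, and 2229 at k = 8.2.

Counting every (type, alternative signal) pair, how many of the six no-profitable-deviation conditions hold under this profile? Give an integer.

Low-risk (own payoff 2229 − 34×8.2 = 1950.2): to k=0 gives 547 → no gain ✓; to k=7.4 gives 1496 − 34×7.4 = 1244.4 → no gain ✓.
Mid-risk (own payoff 1496 − 162×7.4 = 297.2): to k=0 gives 547 → profitable ✗; to k=8.2 gives 2229 − 162×8.2 = 900.6 → profitable ✗.
High-risk (own payoff 547): to k=7.4 gives 1496 − 226×7.4 = -176.4 → no gain ✓; to k=8.2 gives 2229 − 226×8.2 = 375.8 → no gain ✓.
4 of the 6 constraints hold; not an equilibrium.

4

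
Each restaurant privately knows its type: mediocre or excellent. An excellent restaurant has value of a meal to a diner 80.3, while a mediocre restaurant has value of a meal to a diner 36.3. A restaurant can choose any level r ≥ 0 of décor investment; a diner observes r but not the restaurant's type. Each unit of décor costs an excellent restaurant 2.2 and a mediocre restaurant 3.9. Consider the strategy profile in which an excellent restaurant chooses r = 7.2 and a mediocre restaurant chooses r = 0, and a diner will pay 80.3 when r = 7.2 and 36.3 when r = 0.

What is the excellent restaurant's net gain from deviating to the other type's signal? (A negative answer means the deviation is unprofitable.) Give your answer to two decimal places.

-28.16

Playing r = 7.2 the excellent restaurant receives 80.3 − 2.2 × 7.2 = 64.46.
Deviating to r = 0 yields 36.3 instead.
Gain from deviating: 36.3 − 64.46 = -28.16.
The gain is negative, so the excellent type's incentive-compatibility constraint is satisfied.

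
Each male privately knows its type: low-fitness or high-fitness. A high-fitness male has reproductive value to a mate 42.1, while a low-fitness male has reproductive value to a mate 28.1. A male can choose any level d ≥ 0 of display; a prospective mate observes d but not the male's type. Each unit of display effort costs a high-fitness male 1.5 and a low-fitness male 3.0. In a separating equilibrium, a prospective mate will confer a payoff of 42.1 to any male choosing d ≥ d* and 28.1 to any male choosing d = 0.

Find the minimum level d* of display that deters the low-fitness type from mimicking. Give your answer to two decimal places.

4.67

A low-fitness male choosing d = 0 receives 28.1.
Imitating at d* instead would pay 42.1 at cost 3.0·d*, netting 42.1 − 3.0·d*.
Indifference: 28.1 = 42.1 − 3.0·d*, so d* = (42.1 − 28.1) / 3.0 ≈ 4.67.
At d* the low-fitness type's incentive constraint just binds; the high-fitness type strictly prefers d* since its per-unit cost is lower.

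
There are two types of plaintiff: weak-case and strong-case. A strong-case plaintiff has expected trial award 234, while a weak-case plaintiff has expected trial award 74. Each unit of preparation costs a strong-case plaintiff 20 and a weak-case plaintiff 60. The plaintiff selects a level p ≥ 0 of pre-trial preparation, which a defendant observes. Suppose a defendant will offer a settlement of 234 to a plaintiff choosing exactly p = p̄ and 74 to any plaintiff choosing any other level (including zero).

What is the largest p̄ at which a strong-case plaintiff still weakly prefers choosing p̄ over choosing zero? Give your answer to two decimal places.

Choosing p̄ yields the strong-case type 234 − 20·p̄; choosing zero yields 74.
The strong-case type is indifferent at 234 − 20·p̄ = 74, i.e. p̄ = (234 − 74) / 20 = 8.00.
For any p̄ above 8.00 the strong-case type would rather pool at zero, so separation collapses.

8.00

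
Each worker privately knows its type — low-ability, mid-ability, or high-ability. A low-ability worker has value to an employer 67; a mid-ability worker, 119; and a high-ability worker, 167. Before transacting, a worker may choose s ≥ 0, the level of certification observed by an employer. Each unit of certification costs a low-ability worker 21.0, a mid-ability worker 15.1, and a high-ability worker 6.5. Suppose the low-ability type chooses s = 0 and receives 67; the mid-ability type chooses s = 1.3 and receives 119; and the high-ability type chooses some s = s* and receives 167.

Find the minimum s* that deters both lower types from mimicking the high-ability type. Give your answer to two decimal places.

Mid-ability type (on-path payoff 119 − 15.1×1.3 = 99.37) won't mimic when 99.37 ≥ 167 − 15.1·s*, i.e. s* ≥ 4.48.
Low-ability type (on-path payoff 67) won't mimic when 67 ≥ 167 − 21.0·s*, i.e. s* ≥ 4.76.
Both must hold, so s* = max(4.76, 4.48) = 4.76. The low-ability type's constraint binds.

4.76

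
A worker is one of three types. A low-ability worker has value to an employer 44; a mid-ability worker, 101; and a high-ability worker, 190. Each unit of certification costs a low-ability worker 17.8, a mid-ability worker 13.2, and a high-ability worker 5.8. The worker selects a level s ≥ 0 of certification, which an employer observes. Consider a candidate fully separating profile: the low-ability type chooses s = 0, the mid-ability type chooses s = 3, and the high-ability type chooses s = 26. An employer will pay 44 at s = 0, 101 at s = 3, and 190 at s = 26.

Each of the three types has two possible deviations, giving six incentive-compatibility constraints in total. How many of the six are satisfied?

High-ability (own payoff 190 − 5.8×26 = 39.2): to s=0 gives 44 → profitable ✗; to s=3 gives 101 − 5.8×3 = 83.6 → profitable ✗.
Mid-ability (own payoff 101 − 13.2×3 = 61.4): to s=0 gives 44 → no gain ✓; to s=26 gives 190 − 13.2×26 = -153.2 → no gain ✓.
Low-ability (own payoff 44): to s=3 gives 101 − 17.8×3 = 47.6 → profitable ✗; to s=26 gives 190 − 17.8×26 = -272.8 → no gain ✓.
3 of the 6 constraints hold; not an equilibrium.

3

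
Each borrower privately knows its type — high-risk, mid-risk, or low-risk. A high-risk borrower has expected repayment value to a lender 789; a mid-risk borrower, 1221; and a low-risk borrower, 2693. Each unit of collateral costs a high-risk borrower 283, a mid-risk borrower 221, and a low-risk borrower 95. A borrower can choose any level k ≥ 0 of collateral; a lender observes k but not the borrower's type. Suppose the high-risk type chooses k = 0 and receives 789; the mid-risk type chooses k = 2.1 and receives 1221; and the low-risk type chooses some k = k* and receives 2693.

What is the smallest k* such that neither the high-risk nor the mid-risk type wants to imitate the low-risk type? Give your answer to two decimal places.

Mid-risk type (on-path payoff 1221 − 221×2.1 = 756.9) won't mimic when 756.9 ≥ 2693 − 221·k*, i.e. k* ≥ 8.76.
High-risk type (on-path payoff 789) won't mimic when 789 ≥ 2693 − 283·k*, i.e. k* ≥ 6.73.
Both must hold, so k* = max(6.73, 8.76) = 8.76. The mid-risk type's constraint binds.

8.76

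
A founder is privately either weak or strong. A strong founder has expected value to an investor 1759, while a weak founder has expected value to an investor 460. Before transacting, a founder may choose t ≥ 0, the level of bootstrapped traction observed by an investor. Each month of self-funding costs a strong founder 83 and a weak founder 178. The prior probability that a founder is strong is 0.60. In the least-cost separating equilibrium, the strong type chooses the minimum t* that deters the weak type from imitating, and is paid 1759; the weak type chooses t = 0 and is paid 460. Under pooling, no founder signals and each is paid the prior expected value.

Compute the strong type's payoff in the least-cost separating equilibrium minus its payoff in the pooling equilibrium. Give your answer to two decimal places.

-86.11

Least-cost separating signal: t* solves 460 = 1759 − 178·t*, so t* = (1759 − 460)/178 ≈ 7.2978.
Strong type's separating payoff: 1759 − 83 × t* = 1759 − 83 × (1759 − 460)/178 = 1759 − 107817/178 ≈ 1153.2865.
Pooling payoff: 0.60 × 1759 + 0.40 × 460 = 1239.4.
Difference: 1153.2865 − 1239.4 = -86.1135, i.e. -86.11 to two decimal places.
The strong type would prefer the pooling outcome.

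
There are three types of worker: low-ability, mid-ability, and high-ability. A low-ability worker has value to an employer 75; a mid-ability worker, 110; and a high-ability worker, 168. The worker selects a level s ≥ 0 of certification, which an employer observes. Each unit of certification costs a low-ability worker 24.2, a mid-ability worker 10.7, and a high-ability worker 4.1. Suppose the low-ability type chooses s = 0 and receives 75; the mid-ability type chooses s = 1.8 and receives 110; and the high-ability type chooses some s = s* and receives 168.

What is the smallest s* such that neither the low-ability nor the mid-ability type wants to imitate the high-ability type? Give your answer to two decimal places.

Low-ability type (on-path payoff 75) won't mimic when 75 ≥ 168 − 24.2·s*, i.e. s* ≥ 3.84.
Mid-ability type (on-path payoff 110 − 10.7×1.8 = 90.74) won't mimic when 90.74 ≥ 168 − 10.7·s*, i.e. s* ≥ 7.22.
Both must hold, so s* = max(3.84, 7.22) = 7.22. The mid-ability type's constraint binds.

7.22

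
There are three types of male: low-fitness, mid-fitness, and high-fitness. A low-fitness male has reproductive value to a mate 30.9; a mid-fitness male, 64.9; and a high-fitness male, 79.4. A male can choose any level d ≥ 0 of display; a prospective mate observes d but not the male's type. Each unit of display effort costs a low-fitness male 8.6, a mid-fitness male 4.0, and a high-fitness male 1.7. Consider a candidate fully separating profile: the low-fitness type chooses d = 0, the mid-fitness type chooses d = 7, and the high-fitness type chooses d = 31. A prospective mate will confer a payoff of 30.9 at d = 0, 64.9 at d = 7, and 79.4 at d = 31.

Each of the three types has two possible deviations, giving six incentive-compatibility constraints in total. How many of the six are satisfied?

4

High-fitness (own payoff 79.4 − 1.7×31 = 26.7): to d=0 gives 30.9 → profitable ✗; to d=7 gives 64.9 − 1.7×7 = 53 → profitable ✗.
Low-fitness (own payoff 30.9): to d=7 gives 64.9 − 8.6×7 = 4.7 → no gain ✓; to d=31 gives 79.4 − 8.6×31 = -187.2 → no gain ✓.
Mid-fitness (own payoff 64.9 − 4.0×7 = 36.9): to d=0 gives 30.9 → no gain ✓; to d=31 gives 79.4 − 4.0×31 = -44.6 → no gain ✓.
4 of the 6 constraints hold; not an equilibrium.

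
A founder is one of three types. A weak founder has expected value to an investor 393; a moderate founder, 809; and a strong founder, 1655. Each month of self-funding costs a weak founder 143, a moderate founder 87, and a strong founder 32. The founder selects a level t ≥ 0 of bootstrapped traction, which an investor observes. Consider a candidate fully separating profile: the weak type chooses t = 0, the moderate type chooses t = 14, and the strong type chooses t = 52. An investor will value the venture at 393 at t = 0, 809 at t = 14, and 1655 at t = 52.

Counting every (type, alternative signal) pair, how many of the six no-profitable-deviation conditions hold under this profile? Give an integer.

Weak (own payoff 393): to t=14 gives 809 − 143×14 = -1193 → no gain ✓; to t=52 gives 1655 − 143×52 = -5781 → no gain ✓.
Strong (own payoff 1655 − 32×52 = -9): to t=0 gives 393 → profitable ✗; to t=14 gives 809 − 32×14 = 361 → profitable ✗.
Moderate (own payoff 809 − 87×14 = -409): to t=0 gives 393 → profitable ✗; to t=52 gives 1655 − 87×52 = -2869 → no gain ✓.
3 of the 6 constraints hold; not an equilibrium.

3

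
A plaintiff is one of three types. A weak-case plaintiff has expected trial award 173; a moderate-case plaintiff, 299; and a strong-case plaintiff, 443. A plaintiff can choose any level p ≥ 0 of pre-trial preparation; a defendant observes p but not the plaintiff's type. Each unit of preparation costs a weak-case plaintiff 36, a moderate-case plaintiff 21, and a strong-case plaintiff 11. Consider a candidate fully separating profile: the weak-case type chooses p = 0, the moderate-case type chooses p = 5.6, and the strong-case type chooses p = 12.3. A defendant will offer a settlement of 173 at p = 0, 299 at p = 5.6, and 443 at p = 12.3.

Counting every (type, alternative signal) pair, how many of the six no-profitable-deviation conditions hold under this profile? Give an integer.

Strong-case (own payoff 443 − 11×12.3 = 307.7): to p=0 gives 173 → no gain ✓; to p=5.6 gives 299 − 11×5.6 = 237.4 → no gain ✓.
Moderate-case (own payoff 299 − 21×5.6 = 181.4): to p=0 gives 173 → no gain ✓; to p=12.3 gives 443 − 21×12.3 = 184.7 → profitable ✗.
Weak-case (own payoff 173): to p=5.6 gives 299 − 36×5.6 = 97.4 → no gain ✓; to p=12.3 gives 443 − 36×12.3 = 0.2 → no gain ✓.
5 of the 6 constraints hold; not an equilibrium.

5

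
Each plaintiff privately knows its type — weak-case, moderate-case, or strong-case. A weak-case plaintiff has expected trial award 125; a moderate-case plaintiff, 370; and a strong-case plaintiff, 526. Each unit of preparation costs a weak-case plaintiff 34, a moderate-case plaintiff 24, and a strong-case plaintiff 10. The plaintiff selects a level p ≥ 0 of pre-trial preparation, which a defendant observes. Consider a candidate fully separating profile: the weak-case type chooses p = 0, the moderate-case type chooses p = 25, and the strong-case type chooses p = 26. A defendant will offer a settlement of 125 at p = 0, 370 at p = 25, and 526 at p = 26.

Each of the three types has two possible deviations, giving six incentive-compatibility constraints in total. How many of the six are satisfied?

Strong-case (own payoff 526 − 10×26 = 266): to p=0 gives 125 → no gain ✓; to p=25 gives 370 − 10×25 = 120 → no gain ✓.
Moderate-case (own payoff 370 − 24×25 = -230): to p=0 gives 125 → profitable ✗; to p=26 gives 526 − 24×26 = -98 → profitable ✗.
Weak-case (own payoff 125): to p=25 gives 370 − 34×25 = -480 → no gain ✓; to p=26 gives 526 − 34×26 = -358 → no gain ✓.
4 of the 6 constraints hold; not an equilibrium.

4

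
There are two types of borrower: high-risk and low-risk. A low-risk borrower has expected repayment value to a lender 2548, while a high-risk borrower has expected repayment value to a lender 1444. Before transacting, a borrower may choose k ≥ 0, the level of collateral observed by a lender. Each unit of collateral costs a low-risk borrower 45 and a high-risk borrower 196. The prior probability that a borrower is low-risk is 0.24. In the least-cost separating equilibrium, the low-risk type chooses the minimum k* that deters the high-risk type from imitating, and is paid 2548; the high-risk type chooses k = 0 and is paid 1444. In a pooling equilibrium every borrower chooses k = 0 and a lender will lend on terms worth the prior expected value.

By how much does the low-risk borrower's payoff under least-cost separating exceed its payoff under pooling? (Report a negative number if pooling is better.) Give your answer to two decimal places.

Least-cost separating signal: k* solves 1444 = 2548 − 196·k*, so k* = (2548 − 1444)/196 ≈ 5.6327.
Low-risk type's separating payoff: 2548 − 45 × k* = 2548 − 45 × (2548 − 1444)/196 = 2548 − 49680/196 ≈ 2294.5306.
Pooling payoff: 0.24 × 2548 + 0.76 × 1444 = 1708.96.
Difference: 2294.5306 − 1708.96 = 585.5706, i.e. 585.57 to two decimal places.
The low-risk type prefers to separate.

585.57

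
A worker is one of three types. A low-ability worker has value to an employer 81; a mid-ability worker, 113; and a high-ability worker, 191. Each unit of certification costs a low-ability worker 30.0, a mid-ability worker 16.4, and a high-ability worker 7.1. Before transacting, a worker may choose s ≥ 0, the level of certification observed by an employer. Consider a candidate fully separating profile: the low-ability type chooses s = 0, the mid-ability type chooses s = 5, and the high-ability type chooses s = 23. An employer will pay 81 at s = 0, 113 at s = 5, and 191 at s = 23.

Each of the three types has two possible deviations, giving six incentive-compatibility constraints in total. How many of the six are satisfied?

3

Mid-ability (own payoff 113 − 16.4×5 = 31): to s=0 gives 81 → profitable ✗; to s=23 gives 191 − 16.4×23 = -186.2 → no gain ✓.
Low-ability (own payoff 81): to s=5 gives 113 − 30.0×5 = -37 → no gain ✓; to s=23 gives 191 − 30.0×23 = -499 → no gain ✓.
High-ability (own payoff 191 − 7.1×23 = 27.7): to s=0 gives 81 → profitable ✗; to s=5 gives 113 − 7.1×5 = 77.5 → profitable ✗.
3 of the 6 constraints hold; not an equilibrium.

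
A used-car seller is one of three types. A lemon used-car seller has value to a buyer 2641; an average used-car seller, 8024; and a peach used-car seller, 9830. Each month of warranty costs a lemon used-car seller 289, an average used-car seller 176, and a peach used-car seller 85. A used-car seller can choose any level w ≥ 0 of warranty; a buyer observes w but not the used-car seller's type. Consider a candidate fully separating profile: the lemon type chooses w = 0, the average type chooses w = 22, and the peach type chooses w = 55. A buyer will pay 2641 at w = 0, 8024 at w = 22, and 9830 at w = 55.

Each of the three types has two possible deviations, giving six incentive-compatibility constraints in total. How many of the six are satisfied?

Average (own payoff 8024 − 176×22 = 4152): to w=0 gives 2641 → no gain ✓; to w=55 gives 9830 − 176×55 = 150 → no gain ✓.
Lemon (own payoff 2641): to w=22 gives 8024 − 289×22 = 1666 → no gain ✓; to w=55 gives 9830 − 289×55 = -6065 → no gain ✓.
Peach (own payoff 9830 − 85×55 = 5155): to w=0 gives 2641 → no gain ✓; to w=22 gives 8024 − 85×22 = 6154 → profitable ✗.
5 of the 6 constraints hold; not an equilibrium.

5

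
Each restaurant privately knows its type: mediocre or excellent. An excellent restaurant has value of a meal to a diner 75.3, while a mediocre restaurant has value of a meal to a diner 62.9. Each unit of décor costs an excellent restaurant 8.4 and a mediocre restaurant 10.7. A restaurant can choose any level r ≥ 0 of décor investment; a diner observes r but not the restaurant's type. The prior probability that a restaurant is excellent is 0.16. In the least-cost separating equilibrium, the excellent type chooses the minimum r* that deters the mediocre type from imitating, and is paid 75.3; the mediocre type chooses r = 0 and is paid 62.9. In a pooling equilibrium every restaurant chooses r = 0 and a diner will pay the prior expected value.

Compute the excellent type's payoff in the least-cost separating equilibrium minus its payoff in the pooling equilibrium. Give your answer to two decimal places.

0.68

Least-cost separating signal: r* solves 62.9 = 75.3 − 10.7·r*, so r* = (75.3 − 62.9)/10.7 ≈ 1.1589.
Excellent type's separating payoff: 75.3 − 8.4 × r* = 75.3 − 8.4 × (75.3 − 62.9)/10.7 = 75.3 − 104.16/10.7 ≈ 65.5654.
Pooling payoff: 0.16 × 75.3 + 0.84 × 62.9 = 64.884.
Difference: 65.5654 − 64.884 = 0.6814, i.e. 0.68 to two decimal places.
The excellent type prefers to separate.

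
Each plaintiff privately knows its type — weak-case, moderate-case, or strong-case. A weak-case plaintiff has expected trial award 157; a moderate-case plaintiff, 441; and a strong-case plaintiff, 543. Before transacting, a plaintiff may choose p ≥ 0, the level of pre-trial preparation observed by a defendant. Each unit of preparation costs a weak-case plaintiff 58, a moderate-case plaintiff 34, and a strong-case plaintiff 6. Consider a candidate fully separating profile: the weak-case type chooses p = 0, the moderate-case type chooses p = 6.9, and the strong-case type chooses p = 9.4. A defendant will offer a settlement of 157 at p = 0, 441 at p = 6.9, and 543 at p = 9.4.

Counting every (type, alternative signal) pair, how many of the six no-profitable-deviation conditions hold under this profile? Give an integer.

Moderate-case (own payoff 441 − 34×6.9 = 206.4): to p=0 gives 157 → no gain ✓; to p=9.4 gives 543 − 34×9.4 = 223.4 → profitable ✗.
Strong-case (own payoff 543 − 6×9.4 = 486.6): to p=0 gives 157 → no gain ✓; to p=6.9 gives 441 − 6×6.9 = 399.6 → no gain ✓.
Weak-case (own payoff 157): to p=6.9 gives 441 − 58×6.9 = 40.8 → no gain ✓; to p=9.4 gives 543 − 58×9.4 = -2.2 → no gain ✓.
5 of the 6 constraints hold; not an equilibrium.

5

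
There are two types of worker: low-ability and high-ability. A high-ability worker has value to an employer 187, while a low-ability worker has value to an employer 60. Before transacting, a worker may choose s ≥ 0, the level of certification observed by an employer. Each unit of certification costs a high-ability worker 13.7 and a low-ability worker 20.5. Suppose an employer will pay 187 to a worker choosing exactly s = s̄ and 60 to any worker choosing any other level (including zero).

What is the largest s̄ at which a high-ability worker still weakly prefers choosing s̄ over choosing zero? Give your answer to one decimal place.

9.3

Choosing s̄ yields the high-ability type 187 − 13.7·s̄; choosing zero yields 60.
The high-ability type is indifferent at 187 − 13.7·s̄ = 60, i.e. s̄ = (187 − 60) / 13.7 ≈ 9.3.
For any s̄ above 9.3 the high-ability type would rather pool at zero, so separation collapses.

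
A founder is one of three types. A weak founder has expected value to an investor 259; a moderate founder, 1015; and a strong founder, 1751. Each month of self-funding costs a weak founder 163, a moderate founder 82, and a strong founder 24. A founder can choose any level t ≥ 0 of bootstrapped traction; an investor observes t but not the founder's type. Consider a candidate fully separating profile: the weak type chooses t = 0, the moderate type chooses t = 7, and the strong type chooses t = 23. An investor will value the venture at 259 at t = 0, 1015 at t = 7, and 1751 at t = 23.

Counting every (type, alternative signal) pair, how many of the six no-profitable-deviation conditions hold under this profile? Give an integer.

6

Strong (own payoff 1751 − 24×23 = 1199): to t=0 gives 259 → no gain ✓; to t=7 gives 1015 − 24×7 = 847 → no gain ✓.
Moderate (own payoff 1015 − 82×7 = 441): to t=0 gives 259 → no gain ✓; to t=23 gives 1751 − 82×23 = -135 → no gain ✓.
Weak (own payoff 259): to t=7 gives 1015 − 163×7 = -126 → no gain ✓; to t=23 gives 1751 − 163×23 = -1998 → no gain ✓.
6 of the 6 constraints hold; this profile is a separating equilibrium.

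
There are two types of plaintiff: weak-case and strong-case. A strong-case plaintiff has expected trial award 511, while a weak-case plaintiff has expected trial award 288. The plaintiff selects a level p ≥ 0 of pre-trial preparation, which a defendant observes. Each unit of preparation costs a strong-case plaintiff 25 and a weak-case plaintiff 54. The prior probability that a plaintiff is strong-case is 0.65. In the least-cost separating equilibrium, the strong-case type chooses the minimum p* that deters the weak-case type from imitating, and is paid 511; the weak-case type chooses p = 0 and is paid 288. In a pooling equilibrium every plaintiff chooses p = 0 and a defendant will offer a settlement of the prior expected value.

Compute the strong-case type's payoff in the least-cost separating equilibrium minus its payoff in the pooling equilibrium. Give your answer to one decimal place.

Least-cost separating signal: p* solves 288 = 511 − 54·p*, so p* = (511 − 288)/54 ≈ 4.1296.
Strong-case type's separating payoff: 511 − 25 × p* = 511 − 25 × (511 − 288)/54 = 511 − 5575/54 ≈ 407.759.
Pooling payoff: 0.65 × 511 + 0.35 × 288 = 432.95.
Difference: 407.759 − 432.95 = -25.191, i.e. -25.2 to one decimal place.
The strong-case type would prefer the pooling outcome.

-25.2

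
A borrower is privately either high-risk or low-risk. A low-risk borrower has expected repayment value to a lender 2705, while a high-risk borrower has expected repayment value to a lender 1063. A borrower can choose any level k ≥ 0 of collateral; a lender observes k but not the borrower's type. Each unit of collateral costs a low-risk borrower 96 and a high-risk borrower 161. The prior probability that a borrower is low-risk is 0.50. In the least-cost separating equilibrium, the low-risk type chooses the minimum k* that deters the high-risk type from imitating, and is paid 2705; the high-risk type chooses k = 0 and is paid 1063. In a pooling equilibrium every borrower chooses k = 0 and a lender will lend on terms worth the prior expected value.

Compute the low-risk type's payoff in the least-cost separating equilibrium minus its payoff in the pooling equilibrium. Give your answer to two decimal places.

-158.08

Least-cost separating signal: k* solves 1063 = 2705 − 161·k*, so k* = (2705 − 1063)/161 ≈ 10.1988.
Low-risk type's separating payoff: 2705 − 96 × k* = 2705 − 96 × (2705 − 1063)/161 = 2705 − 157632/161 ≈ 1725.9193.
Pooling payoff: 0.50 × 2705 + 0.50 × 1063 = 1884.
Difference: 1725.9193 − 1884 = -158.0807, i.e. -158.08 to two decimal places.
The low-risk type would prefer the pooling outcome.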